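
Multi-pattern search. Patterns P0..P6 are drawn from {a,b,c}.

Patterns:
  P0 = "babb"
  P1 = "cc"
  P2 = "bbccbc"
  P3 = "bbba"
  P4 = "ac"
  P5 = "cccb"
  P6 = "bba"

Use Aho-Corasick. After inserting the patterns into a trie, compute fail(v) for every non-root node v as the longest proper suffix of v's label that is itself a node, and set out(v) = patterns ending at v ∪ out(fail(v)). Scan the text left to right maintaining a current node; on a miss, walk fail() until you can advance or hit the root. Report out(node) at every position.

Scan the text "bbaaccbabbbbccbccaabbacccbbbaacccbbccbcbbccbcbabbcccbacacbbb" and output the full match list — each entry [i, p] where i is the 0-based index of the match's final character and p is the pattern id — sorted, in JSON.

Build automaton:
Trie (insert patterns):
  0='ε' goto a→14 b→1 c→5
  1='b' goto a→2 b→7
  2='ba' goto b→3
  3='bab' goto b→4
  4='babb' goto ·  [P0 ends]
  5='c' goto c→6
  6='cc' goto c→16  [P1 ends]
  7='bb' goto a→18 b→12 c→8
  8='bbc' goto c→9
  9='bbcc' goto b→10
  10='bbccb' goto c→11
  11='bbccbc' goto ·  [P2 ends]
  12='bbb' goto a→13
  13='bbba' goto ·  [P3 ends]
  14='a' goto c→15
  15='ac' goto ·  [P4 ends]
  16='ccc' goto b→17
  17='cccb' goto ·  [P5 ends]
  18='bba' goto ·  [P6 ends]

BFS fail/out derivation:
  n1('b'): parent n0 fail=0; on 'b' 0 → fail=0;  out ∅∪∅=∅
  n5('c'): parent n0 fail=0; on 'c' 0 → fail=0;  out ∅∪∅=∅
  n14('a'): parent n0 fail=0; on 'a' 0 → fail=0;  out ∅∪∅=∅
  n2('ba'): parent n1 fail=0; on 'a' 0 → fail=14;  out ∅∪∅=∅
  n6('cc'): parent n5 fail=0; on 'c' 0 → fail=5;  out {1}∪∅={1}
  n7('bb'): parent n1 fail=0; on 'b' 0 → fail=1;  out ∅∪∅=∅
  n15('ac'): parent n14 fail=0; on 'c' 0 → fail=5;  out {4}∪∅={4}
  n3('bab'): parent n2 fail=14; on 'b' 14→0 → fail=1;  out ∅∪∅=∅
  n8('bbc'): parent n7 fail=1; on 'c' 1→0 → fail=5;  out ∅∪∅=∅
  n12('bbb'): parent n7 fail=1; on 'b' 1 → fail=7;  out ∅∪∅=∅
  n16('ccc'): parent n6 fail=5; on 'c' 5 → fail=6;  out ∅∪{1}={1}
  n18('bba'): parent n7 fail=1; on 'a' 1 → fail=2;  out {6}∪∅={6}
  n4('babb'): parent n3 fail=1; on 'b' 1 → fail=7;  out {0}∪∅={0}
  n9('bbcc'): parent n8 fail=5; on 'c' 5 → fail=6;  out ∅∪{1}={1}
  n13('bbba'): parent n12 fail=7; on 'a' 7 → fail=18;  out {3}∪{6}={3,6}
  n17('cccb'): parent n16 fail=6; on 'b' 6→5→0 → fail=1;  out {5}∪∅={5}
  n10('bbccb'): parent n9 fail=6; on 'b' 6→5→0 → fail=1;  out ∅∪∅=∅
  n11('bbccbc'): parent n10 fail=1; on 'c' 1→0 → fail=5;  out {2}∪∅={2}

Scan:
pos 0 'b': at 1
pos 1 'b': at 7
pos 2 'a': at 18  → match P6@[0:2]
pos 3 'a': at 14 (via fail)
pos 4 'c': at 15  → match P4@[3:4]
pos 5 'c': at 6 (via fail)  → match P1@[4:5]
pos 6 'b': at 1 (via fail)
pos 7 'a': at 2
pos 8 'b': at 3
pos 9 'b': at 4  → match P0@[6:9]
pos 10 'b': at 12 (via fail)
pos 11 'b': at 12 (via fail)
pos 12 'c': at 8 (via fail)
pos 13 'c': at 9  → match P1@[12:13]
pos 14 'b': at 10
pos 15 'c': at 11  → match P2@[10:15]
pos 16 'c': at 6 (via fail)  → match P1@[15:16]
pos 17 'a': at 14 (via fail)
pos 18 'a': at 14 (via fail)
pos 19 'b': at 1 (via fail)
pos 20 'b': at 7
pos 21 'a': at 18  → match P6@[19:21]
pos 22 'c': at 15 (via fail)  → match P4@[21:22]
pos 23 'c': at 6 (via fail)  → match P1@[22:23]
pos 24 'c': at 16  → match P1@[23:24]
pos 25 'b': at 17  → match P5@[22:25]
pos 26 'b': at 7 (via fail)
pos 27 'b': at 12
pos 28 'a': at 13  → match P3@[25:28],P6@[26:28]
pos 29 'a': at 14 (via fail)
pos 30 'c': at 15  → match P4@[29:30]
pos 31 'c': at 6 (via fail)  → match P1@[30:31]
pos 32 'c': at 16  → match P1@[31:32]
pos 33 'b': at 17  → match P5@[30:33]
pos 34 'b': at 7 (via fail)
pos 35 'c': at 8
pos 36 'c': at 9  → match P1@[35:36]
pos 37 'b': at 10
pos 38 'c': at 11  → match P2@[33:38]
pos 39 'b': at 1 (via fail)
pos 40 'b': at 7
pos 41 'c': at 8
pos 42 'c': at 9  → match P1@[41:42]
pos 43 'b': at 10
pos 44 'c': at 11  → match P2@[39:44]
pos 45 'b': at 1 (via fail)
pos 46 'a': at 2
pos 47 'b': at 3
pos 48 'b': at 4  → match P0@[45:48]
pos 49 'c': at 8 (via fail)
pos 50 'c': at 9  → match P1@[49:50]
pos 51 'c': at 16 (via fail)  → match P1@[50:51]
pos 52 'b': at 17  → match P5@[49:52]
pos 53 'a': at 2 (via fail)
pos 54 'c': at 15 (via fail)  → match P4@[53:54]
pos 55 'a': at 14 (via fail)
pos 56 'c': at 15  → match P4@[55:56]
pos 57 'b': at 1 (via fail)
pos 58 'b': at 7
pos 59 'b': at 12

Matches: [[2,6],[4,4],[5,1],[9,0],[13,1],[15,2],[16,1],[21,6],[22,4],[23,1],[24,1],[25,5],[28,3],[28,6],[30,4],[31,1],[32,1],[33,5],[36,1],[38,2],[42,1],[44,2],[48,0],[50,1],[51,1],[52,5],[54,4],[56,4]]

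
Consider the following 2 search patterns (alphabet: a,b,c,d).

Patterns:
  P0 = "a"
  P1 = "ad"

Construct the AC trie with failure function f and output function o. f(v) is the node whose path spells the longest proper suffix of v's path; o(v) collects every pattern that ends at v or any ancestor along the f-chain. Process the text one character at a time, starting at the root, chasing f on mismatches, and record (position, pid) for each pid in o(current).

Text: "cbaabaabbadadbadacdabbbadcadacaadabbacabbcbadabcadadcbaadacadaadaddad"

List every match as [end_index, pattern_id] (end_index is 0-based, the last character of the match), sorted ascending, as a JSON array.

Build automaton:
Trie nodes:
  0='ε' goto a→1
  1='a' goto d→2  ←P0
  2='ad' goto ·  ←P1

BFS fail/out derivation:
  fail(1) 'a': from fail(0)=0 chase 'a': 0 ⇒ 0;  out={0}∪out(0)={0}
  fail(2) 'ad': from fail(1)=0 chase 'd': 0 ⇒ 0;  out={1}∪out(0)={1}

Run:
i=0 'c': node 0→0
i=1 'b': node 0→0
i=2 'a': node 0→1  → match P0@[2:2]
i=3 'a': node 1→1 (fail-walked)  → match P0@[3:3]
i=4 'b': node 1→0 (fail-walked)
i=5 'a': node 0→1  → match P0@[5:5]
i=6 'a': node 1→1 (fail-walked)  → match P0@[6:6]
i=7 'b': node 1→0 (fail-walked)
i=8 'b': node 0→0
i=9 'a': node 0→1  → match P0@[9:9]
i=10 'd': node 1→2  → match P1@[9:10]
i=11 'a': node 2→1 (fail-walked)  → match P0@[11:11]
i=12 'd': node 1→2  → match P1@[11:12]
i=13 'b': node 2→0 (fail-walked)
i=14 'a': node 0→1  → match P0@[14:14]
i=15 'd': node 1→2  → match P1@[14:15]
i=16 'a': node 2→1 (fail-walked)  → match P0@[16:16]
i=17 'c': node 1→0 (fail-walked)
i=18 'd': node 0→0
i=19 'a': node 0→1  → match P0@[19:19]
i=20 'b': node 1→0 (fail-walked)
i=21 'b': node 0→0
i=22 'b': node 0→0
i=23 'a': node 0→1  → match P0@[23:23]
i=24 'd': node 1→2  → match P1@[23:24]
i=25 'c': node 2→0 (fail-walked)
i=26 'a': node 0→1  → match P0@[26:26]
i=27 'd': node 1→2  → match P1@[26:27]
i=28 'a': node 2→1 (fail-walked)  → match P0@[28:28]
i=29 'c': node 1→0 (fail-walked)
i=30 'a': node 0→1  → match P0@[30:30]
i=31 'a': node 1→1 (fail-walked)  → match P0@[31:31]
i=32 'd': node 1→2  → match P1@[31:32]
i=33 'a': node 2→1 (fail-walked)  → match P0@[33:33]
i=34 'b': node 1→0 (fail-walked)
i=35 'b': node 0→0
i=36 'a': node 0→1  → match P0@[36:36]
i=37 'c': node 1→0 (fail-walked)
i=38 'a': node 0→1  → match P0@[38:38]
i=39 'b': node 1→0 (fail-walked)
i=40 'b': node 0→0
i=41 'c': node 0→0
i=42 'b': node 0→0
i=43 'a': node 0→1  → match P0@[43:43]
i=44 'd': node 1→2  → match P1@[43:44]
i=45 'a': node 2→1 (fail-walked)  → match P0@[45:45]
i=46 'b': node 1→0 (fail-walked)
i=47 'c': node 0→0
i=48 'a': node 0→1  → match P0@[48:48]
i=49 'd': node 1→2  → match P1@[48:49]
i=50 'a': node 2→1 (fail-walked)  → match P0@[50:50]
i=51 'd': node 1→2  → match P1@[50:51]
i=52 'c': node 2→0 (fail-walked)
i=53 'b': node 0→0
i=54 'a': node 0→1  → match P0@[54:54]
i=55 'a': node 1→1 (fail-walked)  → match P0@[55:55]
i=56 'd': node 1→2  → match P1@[55:56]
i=57 'a': node 2→1 (fail-walked)  → match P0@[57:57]
i=58 'c': node 1→0 (fail-walked)
i=59 'a': node 0→1  → match P0@[59:59]
i=60 'd': node 1→2  → match P1@[59:60]
i=61 'a': node 2→1 (fail-walked)  → match P0@[61:61]
i=62 'a': node 1→1 (fail-walked)  → match P0@[62:62]
i=63 'd': node 1→2  → match P1@[62:63]
i=64 'a': node 2→1 (fail-walked)  → match P0@[64:64]
i=65 'd': node 1→2  → match P1@[64:65]
i=66 'd': node 2→0 (fail-walked)
i=67 'a': node 0→1  → match P0@[67:67]
i=68 'd': node 1→2  → match P1@[67:68]

Matches: [[2,0],[3,0],[5,0],[6,0],[9,0],[10,1],[11,0],[12,1],[14,0],[15,1],[16,0],[19,0],[23,0],[24,1],[26,0],[27,1],[28,0],[30,0],[31,0],[32,1],[33,0],[36,0],[38,0],[43,0],[44,1],[45,0],[48,0],[49,1],[50,0],[51,1],[54,0],[55,0],[56,1],[57,0],[59,0],[60,1],[61,0],[62,0],[63,1],[64,0],[65,1],[67,0],[68,1]]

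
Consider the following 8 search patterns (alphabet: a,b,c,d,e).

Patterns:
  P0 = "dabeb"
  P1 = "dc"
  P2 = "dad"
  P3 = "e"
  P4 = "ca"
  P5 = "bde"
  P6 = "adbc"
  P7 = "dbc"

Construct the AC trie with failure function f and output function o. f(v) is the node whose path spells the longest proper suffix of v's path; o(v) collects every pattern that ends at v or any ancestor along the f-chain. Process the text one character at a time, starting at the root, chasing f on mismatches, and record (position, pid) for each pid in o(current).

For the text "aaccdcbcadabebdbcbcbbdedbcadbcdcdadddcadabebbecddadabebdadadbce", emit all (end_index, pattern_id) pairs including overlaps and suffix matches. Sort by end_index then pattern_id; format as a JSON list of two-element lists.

Build:
Trie nodes:
  0='ε' goto a→14 b→11 c→9 d→1 e→8
  1='d' goto a→2 b→18 c→6
  2='da' goto b→3 d→7
  3='dab' goto e→4
  4='dabe' goto b→5
  5='dabeb' goto ·  [P0 ends]
  6='dc' goto ·  [P1 ends]
  7='dad' goto ·  [P2 ends]
  8='e' goto ·  [P3 ends]
  9='c' goto a→10
  10='ca' goto ·  [P4 ends]
  11='b' goto d→12
  12='bd' goto e→13
  13='bde' goto ·  [P5 ends]
  14='a' goto d→15
  15='ad' goto b→16
  16='adb' goto c→17
  17='adbc' goto ·  [P6 ends]
  18='db' goto c→19
  19='dbc' goto ·  [P7 ends]

BFS fail/out derivation:
  fail(1) 'd': from fail(0)=0 chase 'd': 0 ⇒ 0;  out=∅∪out(0)=∅
  fail(8) 'e': from fail(0)=0 chase 'e': 0 ⇒ 0;  out={3}∪out(0)={3}
  fail(9) 'c': from fail(0)=0 chase 'c': 0 ⇒ 0;  out=∅∪out(0)=∅
  fail(11) 'b': from fail(0)=0 chase 'b': 0 ⇒ 0;  out=∅∪out(0)=∅
  fail(14) 'a': from fail(0)=0 chase 'a': 0 ⇒ 0;  out=∅∪out(0)=∅
  fail(2) 'da': from fail(1)=0 chase 'a': 0 ⇒ 14;  out=∅∪out(14)=∅
  fail(6) 'dc': from fail(1)=0 chase 'c': 0 ⇒ 9;  out={1}∪out(9)={1}
  fail(10) 'ca': from fail(9)=0 chase 'a': 0 ⇒ 14;  out={4}∪out(14)={4}
  fail(12) 'bd': from fail(11)=0 chase 'd': 0 ⇒ 1;  out=∅∪out(1)=∅
  fail(15) 'ad': from fail(14)=0 chase 'd': 0 ⇒ 1;  out=∅∪out(1)=∅
  fail(18) 'db': from fail(1)=0 chase 'b': 0 ⇒ 11;  out=∅∪out(11)=∅
  fail(3) 'dab': from fail(2)=14 chase 'b': 14→0 ⇒ 11;  out=∅∪out(11)=∅
  fail(7) 'dad': from fail(2)=14 chase 'd': 14 ⇒ 15;  out={2}∪out(15)={2}
  fail(13) 'bde': from fail(12)=1 chase 'e': 1→0 ⇒ 8;  out={5}∪out(8)={3,5}
  fail(16) 'adb': from fail(15)=1 chase 'b': 1 ⇒ 18;  out=∅∪out(18)=∅
  fail(19) 'dbc': from fail(18)=11 chase 'c': 11→0 ⇒ 9;  out={7}∪out(9)={7}
  fail(4) 'dabe': from fail(3)=11 chase 'e': 11→0 ⇒ 8;  out=∅∪out(8)={3}
  fail(17) 'adbc': from fail(16)=18 chase 'c': 18 ⇒ 19;  out={6}∪out(19)={6,7}
  fail(5) 'dabeb': from fail(4)=8 chase 'b': 8→0 ⇒ 11;  out={0}∪out(11)={0}

Scan:
[0] read 'a'  n0⇒n14
[1] read 'a'  n14⇒n14 ·f
[2] read 'c'  n14⇒n9 ·f
[3] read 'c'  n9⇒n9 ·f
[4] read 'd'  n9⇒n1 ·f
[5] read 'c'  n1⇒n6  emit P1@[4:5]
[6] read 'b'  n6⇒n11 ·f
[7] read 'c'  n11⇒n9 ·f
[8] read 'a'  n9⇒n10  emit P4@[7:8]
[9] read 'd'  n10⇒n15 ·f
[10] read 'a'  n15⇒n2 ·f
[11] read 'b'  n2⇒n3
[12] read 'e'  n3⇒n4  emit P3@[12:12]
[13] read 'b'  n4⇒n5  emit P0@[9:13]
[14] read 'd'  n5⇒n12 ·f
[15] read 'b'  n12⇒n18 ·f
[16] read 'c'  n18⇒n19  emit P7@[14:16]
[17] read 'b'  n19⇒n11 ·f
[18] read 'c'  n11⇒n9 ·f
[19] read 'b'  n9⇒n11 ·f
[20] read 'b'  n11⇒n11 ·f
[21] read 'd'  n11⇒n12
[22] read 'e'  n12⇒n13  emit P3@[22:22],P5@[20:22]
[23] read 'd'  n13⇒n1 ·f
[24] read 'b'  n1⇒n18
[25] read 'c'  n18⇒n19  emit P7@[23:25]
[26] read 'a'  n19⇒n10 ·f  emit P4@[25:26]
[27] read 'd'  n10⇒n15 ·f
[28] read 'b'  n15⇒n16
[29] read 'c'  n16⇒n17  emit P6@[26:29],P7@[27:29]
[30] read 'd'  n17⇒n1 ·f
[31] read 'c'  n1⇒n6  emit P1@[30:31]
[32] read 'd'  n6⇒n1 ·f
[33] read 'a'  n1⇒n2
[34] read 'd'  n2⇒n7  emit P2@[32:34]
[35] read 'd'  n7⇒n1 ·f
[36] read 'd'  n1⇒n1 ·f
[37] read 'c'  n1⇒n6  emit P1@[36:37]
[38] read 'a'  n6⇒n10 ·f  emit P4@[37:38]
[39] read 'd'  n10⇒n15 ·f
[40] read 'a'  n15⇒n2 ·f
[41] read 'b'  n2⇒n3
[42] read 'e'  n3⇒n4  emit P3@[42:42]
[43] read 'b'  n4⇒n5  emit P0@[39:43]
[44] read 'b'  n5⇒n11 ·f
[45] read 'e'  n11⇒n8 ·f  emit P3@[45:45]
[46] read 'c'  n8⇒n9 ·f
[47] read 'd'  n9⇒n1 ·f
[48] read 'd'  n1⇒n1 ·f
[49] read 'a'  n1⇒n2
[50] read 'd'  n2⇒n7  emit P2@[48:50]
[51] read 'a'  n7⇒n2 ·f
[52] read 'b'  n2⇒n3
[53] read 'e'  n3⇒n4  emit P3@[53:53]
[54] read 'b'  n4⇒n5  emit P0@[50:54]
[55] read 'd'  n5⇒n12 ·f
[56] read 'a'  n12⇒n2 ·f
[57] read 'd'  n2⇒n7  emit P2@[55:57]
[58] read 'a'  n7⇒n2 ·f
[59] read 'd'  n2⇒n7  emit P2@[57:59]
[60] read 'b'  n7⇒n16 ·f
[61] read 'c'  n16⇒n17  emit P6@[58:61],P7@[59:61]
[62] read 'e'  n17⇒n8 ·f  emit P3@[62:62]

Result: [[5,1],[8,4],[12,3],[13,0],[16,7],[22,3],[22,5],[25,7],[26,4],[29,6],[29,7],[31,1],[34,2],[37,1],[38,4],[42,3],[43,0],[45,3],[50,2],[53,3],[54,0],[57,2],[59,2],[61,6],[61,7],[62,3]]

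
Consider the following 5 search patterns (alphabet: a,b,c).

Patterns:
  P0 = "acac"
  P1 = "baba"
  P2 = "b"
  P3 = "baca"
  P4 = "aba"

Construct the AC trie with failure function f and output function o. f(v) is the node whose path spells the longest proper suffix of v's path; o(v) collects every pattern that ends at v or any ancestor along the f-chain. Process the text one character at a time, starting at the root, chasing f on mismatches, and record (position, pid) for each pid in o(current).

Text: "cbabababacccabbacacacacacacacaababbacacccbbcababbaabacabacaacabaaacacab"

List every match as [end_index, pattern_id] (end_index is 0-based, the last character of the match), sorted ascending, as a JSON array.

Build:
Trie (insert patterns):
  n0 'ε': a→1 b→5
  n1 'a': b→11 c→2
  n2 'ac': a→3
  n3 'aca': c→4
  n4 'acac': ·  [P0 ends]
  n5 'b': a→6  [P2 ends]
  n6 'ba': b→7 c→9
  n7 'bab': a→8
  n8 'baba': ·  [P1 ends]
  n9 'bac': a→10
  n10 'baca': ·  [P3 ends]
  n11 'ab': a→12
  n12 'aba': ·  [P4 ends]

BFS fail/out derivation:
  fail(1) 'a': from fail(0)=0 chase 'a': 0 ⇒ 0;  out=∅∪out(0)=∅
  fail(5) 'b': from fail(0)=0 chase 'b': 0 ⇒ 0;  out={2}∪out(0)={2}
  fail(2) 'ac': from fail(1)=0 chase 'c': 0 ⇒ 0;  out=∅∪out(0)=∅
  fail(6) 'ba': from fail(5)=0 chase 'a': 0 ⇒ 1;  out=∅∪out(1)=∅
  fail(11) 'ab': from fail(1)=0 chase 'b': 0 ⇒ 5;  out=∅∪out(5)={2}
  fail(3) 'aca': from fail(2)=0 chase 'a': 0 ⇒ 1;  out=∅∪out(1)=∅
  fail(7) 'bab': from fail(6)=1 chase 'b': 1 ⇒ 11;  out=∅∪out(11)={2}
  fail(9) 'bac': from fail(6)=1 chase 'c': 1 ⇒ 2;  out=∅∪out(2)=∅
  fail(12) 'aba': from fail(11)=5 chase 'a': 5 ⇒ 6;  out={4}∪out(6)={4}
  fail(4) 'acac': from fail(3)=1 chase 'c': 1 ⇒ 2;  out={0}∪out(2)={0}
  fail(8) 'baba': from fail(7)=11 chase 'a': 11 ⇒ 12;  out={1}∪out(12)={1,4}
  fail(10) 'baca': from fail(9)=2 chase 'a': 2 ⇒ 3;  out={3}∪out(3)={3}

Text stream:
i=0 'c': node 0→0
i=1 'b': node 0→5  ** P2@[1:1]
i=2 'a': node 5→6
i=3 'b': node 6→7  ** P2@[3:3]
i=4 'a': node 7→8  ** P1@[1:4],P4@[2:4]
i=5 'b': node 8→7 (via fail)  ** P2@[5:5]
i=6 'a': node 7→8  ** P1@[3:6],P4@[4:6]
i=7 'b': node 8→7 (via fail)  ** P2@[7:7]
i=8 'a': node 7→8  ** P1@[5:8],P4@[6:8]
i=9 'c': node 8→9 (via fail)
i=10 'c': node 9→0 (via fail)
i=11 'c': node 0→0
i=12 'a': node 0→1
i=13 'b': node 1→11  ** P2@[13:13]
i=14 'b': node 11→5 (via fail)  ** P2@[14:14]
i=15 'a': node 5→6
i=16 'c': node 6→9
i=17 'a': node 9→10  ** P3@[14:17]
i=18 'c': node 10→4 (via fail)  ** P0@[15:18]
i=19 'a': node 4→3 (via fail)
i=20 'c': node 3→4  ** P0@[17:20]
i=21 'a': node 4→3 (via fail)
i=22 'c': node 3→4  ** P0@[19:22]
i=23 'a': node 4→3 (via fail)
i=24 'c': node 3→4  ** P0@[21:24]
i=25 'a': node 4→3 (via fail)
i=26 'c': node 3→4  ** P0@[23:26]
i=27 'a': node 4→3 (via fail)
i=28 'c': node 3→4  ** P0@[25:28]
i=29 'a': node 4→3 (via fail)
i=30 'a': node 3→1 (via fail)
i=31 'b': node 1→11  ** P2@[31:31]
i=32 'a': node 11→12  ** P4@[30:32]
i=33 'b': node 12→7 (via fail)  ** P2@[33:33]
i=34 'b': node 7→5 (via fail)  ** P2@[34:34]
i=35 'a': node 5→6
i=36 'c': node 6→9
i=37 'a': node 9→10  ** P3@[34:37]
i=38 'c': node 10→4 (via fail)  ** P0@[35:38]
i=39 'c': node 4→0 (via fail)
i=40 'c': node 0→0
i=41 'b': node 0→5  ** P2@[41:41]
i=42 'b': node 5→5 (via fail)  ** P2@[42:42]
i=43 'c': node 5→0 (via fail)
i=44 'a': node 0→1
i=45 'b': node 1→11  ** P2@[45:45]
i=46 'a': node 11→12  ** P4@[44:46]
i=47 'b': node 12→7 (via fail)  ** P2@[47:47]
i=48 'b': node 7→5 (via fail)  ** P2@[48:48]
i=49 'a': node 5→6
i=50 'a': node 6→1 (via fail)
i=51 'b': node 1→11  ** P2@[51:51]
i=52 'a': node 11→12  ** P4@[50:52]
i=53 'c': node 12→9 (via fail)
i=54 'a': node 9→10  ** P3@[51:54]
i=55 'b': node 10→11 (via fail)  ** P2@[55:55]
i=56 'a': node 11→12  ** P4@[54:56]
i=57 'c': node 12→9 (via fail)
i=58 'a': node 9→10  ** P3@[55:58]
i=59 'a': node 10→1 (via fail)
i=60 'c': node 1→2
i=61 'a': node 2→3
i=62 'b': node 3→11 (via fail)  ** P2@[62:62]
i=63 'a': node 11→12  ** P4@[61:63]
i=64 'a': node 12→1 (via fail)
i=65 'a': node 1→1 (via fail)
i=66 'c': node 1→2
i=67 'a': node 2→3
i=68 'c': node 3→4  ** P0@[65:68]
i=69 'a': node 4→3 (via fail)
i=70 'b': node 3→11 (via fail)  ** P2@[70:70]

All matches (sorted): [[1,2],[3,2],[4,1],[4,4],[5,2],[6,1],[6,4],[7,2],[8,1],[8,4],[13,2],[14,2],[17,3],[18,0],[20,0],[22,0],[24,0],[26,0],[28,0],[31,2],[32,4],[33,2],[34,2],[37,3],[38,0],[41,2],[42,2],[45,2],[46,4],[47,2],[48,2],[51,2],[52,4],[54,3],[55,2],[56,4],[58,3],[62,2],[63,4],[68,0],[70,2]]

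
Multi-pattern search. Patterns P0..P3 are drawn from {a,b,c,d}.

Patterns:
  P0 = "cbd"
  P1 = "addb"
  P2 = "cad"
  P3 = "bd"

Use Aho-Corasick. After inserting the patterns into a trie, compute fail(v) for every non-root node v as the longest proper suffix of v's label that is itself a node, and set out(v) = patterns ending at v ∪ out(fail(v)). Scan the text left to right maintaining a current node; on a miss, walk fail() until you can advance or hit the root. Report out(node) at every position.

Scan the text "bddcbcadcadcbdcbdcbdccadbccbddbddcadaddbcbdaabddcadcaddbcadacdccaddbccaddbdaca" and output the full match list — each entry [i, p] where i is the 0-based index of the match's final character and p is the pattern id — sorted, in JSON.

Construct AC machine:
Trie (insert patterns):
  n0 'ε': a→4 b→10 c→1
  n1 'c': a→8 b→2
  n2 'cb': d→3
  n3 'cbd': ·  ←P0
  n4 'a': d→5
  n5 'ad': d→6
  n6 'add': b→7
  n7 'addb': ·  ←P1
  n8 'ca': d→9
  n9 'cad': ·  ←P2
  n10 'b': d→11
  n11 'bd': ·  ←P3

Failure links (BFS by depth):
  fail(1) 'c': from fail(0)=0 chase 'c': 0 ⇒ 0;  out=∅∪out(0)=∅
  fail(4) 'a': from fail(0)=0 chase 'a': 0 ⇒ 0;  out=∅∪out(0)=∅
  fail(10) 'b': from fail(0)=0 chase 'b': 0 ⇒ 0;  out=∅∪out(0)=∅
  fail(2) 'cb': from fail(1)=0 chase 'b': 0 ⇒ 10;  out=∅∪out(10)=∅
  fail(5) 'ad': from fail(4)=0 chase 'd': 0 ⇒ 0;  out=∅∪out(0)=∅
  fail(8) 'ca': from fail(1)=0 chase 'a': 0 ⇒ 4;  out=∅∪out(4)=∅
  fail(11) 'bd': from fail(10)=0 chase 'd': 0 ⇒ 0;  out={3}∪out(0)={3}
  fail(3) 'cbd': from fail(2)=10 chase 'd': 10 ⇒ 11;  out={0}∪out(11)={0,3}
  fail(6) 'add': from fail(5)=0 chase 'd': 0 ⇒ 0;  out=∅∪out(0)=∅
  fail(9) 'cad': from fail(8)=4 chase 'd': 4 ⇒ 5;  out={2}∪out(5)={2}
  fail(7) 'addb': from fail(6)=0 chase 'b': 0 ⇒ 10;  out={1}∪out(10)={1}

Scan:
pos 0 'b': at 10
pos 1 'd': at 11  emit P3@[0:1]
pos 2 'd': at 0 ·f
pos 3 'c': at 1
pos 4 'b': at 2
pos 5 'c': at 1 ·f
pos 6 'a': at 8
pos 7 'd': at 9  emit P2@[5:7]
pos 8 'c': at 1 ·f
pos 9 'a': at 8
pos 10 'd': at 9  emit P2@[8:10]
pos 11 'c': at 1 ·f
pos 12 'b': at 2
pos 13 'd': at 3  emit P0@[11:13],P3@[12:13]
pos 14 'c': at 1 ·f
pos 15 'b': at 2
pos 16 'd': at 3  emit P0@[14:16],P3@[15:16]
pos 17 'c': at 1 ·f
pos 18 'b': at 2
pos 19 'd': at 3  emit P0@[17:19],P3@[18:19]
pos 20 'c': at 1 ·f
pos 21 'c': at 1 ·f
pos 22 'a': at 8
pos 23 'd': at 9  emit P2@[21:23]
pos 24 'b': at 10 ·f
pos 25 'c': at 1 ·f
pos 26 'c': at 1 ·f
pos 27 'b': at 2
pos 28 'd': at 3  emit P0@[26:28],P3@[27:28]
pos 29 'd': at 0 ·f
pos 30 'b': at 10
pos 31 'd': at 11  emit P3@[30:31]
pos 32 'd': at 0 ·f
pos 33 'c': at 1
pos 34 'a': at 8
pos 35 'd': at 9  emit P2@[33:35]
pos 36 'a': at 4 ·f
pos 37 'd': at 5
pos 38 'd': at 6
pos 39 'b': at 7  emit P1@[36:39]
pos 40 'c': at 1 ·f
pos 41 'b': at 2
pos 42 'd': at 3  emit P0@[40:42],P3@[41:42]
pos 43 'a': at 4 ·f
pos 44 'a': at 4 ·f
pos 45 'b': at 10 ·f
pos 46 'd': at 11  emit P3@[45:46]
pos 47 'd': at 0 ·f
pos 48 'c': at 1
pos 49 'a': at 8
pos 50 'd': at 9  emit P2@[48:50]
pos 51 'c': at 1 ·f
pos 52 'a': at 8
pos 53 'd': at 9  emit P2@[51:53]
pos 54 'd': at 6 ·f
pos 55 'b': at 7  emit P1@[52:55]
pos 56 'c': at 1 ·f
pos 57 'a': at 8
pos 58 'd': at 9  emit P2@[56:58]
pos 59 'a': at 4 ·f
pos 60 'c': at 1 ·f
pos 61 'd': at 0 ·f
pos 62 'c': at 1
pos 63 'c': at 1 ·f
pos 64 'a': at 8
pos 65 'd': at 9  emit P2@[63:65]
pos 66 'd': at 6 ·f
pos 67 'b': at 7  emit P1@[64:67]
pos 68 'c': at 1 ·f
pos 69 'c': at 1 ·f
pos 70 'a': at 8
pos 71 'd': at 9  emit P2@[69:71]
pos 72 'd': at 6 ·f
pos 73 'b': at 7  emit P1@[70:73]
pos 74 'd': at 11 ·f  emit P3@[73:74]
pos 75 'a': at 4 ·f
pos 76 'c': at 1 ·f
pos 77 'a': at 8

Result: [[1,3],[7,2],[10,2],[13,0],[13,3],[16,0],[16,3],[19,0],[19,3],[23,2],[28,0],[28,3],[31,3],[35,2],[39,1],[42,0],[42,3],[46,3],[50,2],[53,2],[55,1],[58,2],[65,2],[67,1],[71,2],[73,1],[74,3]]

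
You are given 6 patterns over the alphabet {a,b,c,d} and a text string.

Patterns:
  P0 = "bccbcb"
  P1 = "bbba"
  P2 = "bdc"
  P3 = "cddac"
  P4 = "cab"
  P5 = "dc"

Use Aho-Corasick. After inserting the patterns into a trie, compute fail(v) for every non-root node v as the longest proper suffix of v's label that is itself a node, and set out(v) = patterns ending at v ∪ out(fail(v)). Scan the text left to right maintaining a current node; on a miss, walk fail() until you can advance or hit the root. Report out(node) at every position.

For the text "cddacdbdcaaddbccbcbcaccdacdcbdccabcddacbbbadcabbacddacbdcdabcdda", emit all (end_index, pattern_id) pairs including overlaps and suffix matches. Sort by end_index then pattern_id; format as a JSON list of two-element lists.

Build automaton:
Trie (insert patterns):
  n0 'ε': b→1 c→12 d→19
  n1 'b': b→7 c→2 d→10
  n2 'bc': c→3
  n3 'bcc': b→4
  n4 'bccb': c→5
  n5 'bccbc': b→6
  n6 'bccbcb': ·  [P0 ends]
  n7 'bb': b→8
  n8 'bbb': a→9
  n9 'bbba': ·  [P1 ends]
  n10 'bd': c→11
  n11 'bdc': ·  [P2 ends]
  n12 'c': a→17 d→13
  n13 'cd': d→14
  n14 'cdd': a→15
  n15 'cdda': c→16
  n16 'cddac': ·  [P3 ends]
  n17 'ca': b→18
  n18 'cab': ·  [P4 ends]
  n19 'd': c→20
  n20 'dc': ·  [P5 ends]

BFS fail/out derivation:
  n1('b'): parent n0 fail=0; on 'b' 0 → fail=0;  out ∅∪∅=∅
  n12('c'): parent n0 fail=0; on 'c' 0 → fail=0;  out ∅∪∅=∅
  n19('d'): parent n0 fail=0; on 'd' 0 → fail=0;  out ∅∪∅=∅
  n2('bc'): parent n1 fail=0; on 'c' 0 → fail=12;  out ∅∪∅=∅
  n7('bb'): parent n1 fail=0; on 'b' 0 → fail=1;  out ∅∪∅=∅
  n10('bd'): parent n1 fail=0; on 'd' 0 → fail=19;  out ∅∪∅=∅
  n13('cd'): parent n12 fail=0; on 'd' 0 → fail=19;  out ∅∪∅=∅
  n17('ca'): parent n12 fail=0; on 'a' 0 → fail=0;  out ∅∪∅=∅
  n20('dc'): parent n19 fail=0; on 'c' 0 → fail=12;  out {5}∪∅={5}
  n3('bcc'): parent n2 fail=12; on 'c' 12→0 → fail=12;  out ∅∪∅=∅
  n8('bbb'): parent n7 fail=1; on 'b' 1 → fail=7;  out ∅∪∅=∅
  n11('bdc'): parent n10 fail=19; on 'c' 19 → fail=20;  out {2}∪{5}={2,5}
  n14('cdd'): parent n13 fail=19; on 'd' 19→0 → fail=19;  out ∅∪∅=∅
  n18('cab'): parent n17 fail=0; on 'b' 0 → fail=1;  out {4}∪∅={4}
  n4('bccb'): parent n3 fail=12; on 'b' 12→0 → fail=1;  out ∅∪∅=∅
  n9('bbba'): parent n8 fail=7; on 'a' 7→1→0 → fail=0;  out {1}∪∅={1}
  n15('cdda'): parent n14 fail=19; on 'a' 19→0 → fail=0;  out ∅∪∅=∅
  n5('bccbc'): parent n4 fail=1; on 'c' 1 → fail=2;  out ∅∪∅=∅
  n16('cddac'): parent n15 fail=0; on 'c' 0 → fail=12;  out {3}∪∅={3}
  n6('bccbcb'): parent n5 fail=2; on 'b' 2→12→0 → fail=1;  out {0}∪∅={0}

Text stream:
i=0 'c': node 0→12
i=1 'd': node 12→13
i=2 'd': node 13→14
i=3 'a': node 14→15
i=4 'c': node 15→16  → match P3@[0:4]
i=5 'd': node 16→13 ·f
i=6 'b': node 13→1 ·f
i=7 'd': node 1→10
i=8 'c': node 10→11  → match P2@[6:8],P5@[7:8]
i=9 'a': node 11→17 ·f
i=10 'a': node 17→0 ·f
i=11 'd': node 0→19
i=12 'd': node 19→19 ·f
i=13 'b': node 19→1 ·f
i=14 'c': node 1→2
i=15 'c': node 2→3
i=16 'b': node 3→4
i=17 'c': node 4→5
i=18 'b': node 5→6  → match P0@[13:18]
i=19 'c': node 6→2 ·f
i=20 'a': node 2→17 ·f
i=21 'c': node 17→12 ·f
i=22 'c': node 12→12 ·f
i=23 'd': node 12→13
i=24 'a': node 13→0 ·f
i=25 'c': node 0→12
i=26 'd': node 12→13
i=27 'c': node 13→20 ·f  → match P5@[26:27]
i=28 'b': node 20→1 ·f
i=29 'd': node 1→10
i=30 'c': node 10→11  → match P2@[28:30],P5@[29:30]
i=31 'c': node 11→12 ·f
i=32 'a': node 12→17
i=33 'b': node 17→18  → match P4@[31:33]
i=34 'c': node 18→2 ·f
i=35 'd': node 2→13 ·f
i=36 'd': node 13→14
i=37 'a': node 14→15
i=38 'c': node 15→16  → match P3@[34:38]
i=39 'b': node 16→1 ·f
i=40 'b': node 1→7
i=41 'b': node 7→8
i=42 'a': node 8→9  → match P1@[39:42]
i=43 'd': node 9→19 ·f
i=44 'c': node 19→20  → match P5@[43:44]
i=45 'a': node 20→17 ·f
i=46 'b': node 17→18  → match P4@[44:46]
i=47 'b': node 18→7 ·f
i=48 'a': node 7→0 ·f
i=49 'c': node 0→12
i=50 'd': node 12→13
i=51 'd': node 13→14
i=52 'a': node 14→15
i=53 'c': node 15→16  → match P3@[49:53]
i=54 'b': node 16→1 ·f
i=55 'd': node 1→10
i=56 'c': node 10→11  → match P2@[54:56],P5@[55:56]
i=57 'd': node 11→13 ·f
i=58 'a': node 13→0 ·f
i=59 'b': node 0→1
i=60 'c': node 1→2
i=61 'd': node 2→13 ·f
i=62 'd': node 13→14
i=63 'a': node 14→15

All matches (sorted): [[4,3],[8,2],[8,5],[18,0],[27,5],[30,2],[30,5],[33,4],[38,3],[42,1],[44,5],[46,4],[53,3],[56,2],[56,5]]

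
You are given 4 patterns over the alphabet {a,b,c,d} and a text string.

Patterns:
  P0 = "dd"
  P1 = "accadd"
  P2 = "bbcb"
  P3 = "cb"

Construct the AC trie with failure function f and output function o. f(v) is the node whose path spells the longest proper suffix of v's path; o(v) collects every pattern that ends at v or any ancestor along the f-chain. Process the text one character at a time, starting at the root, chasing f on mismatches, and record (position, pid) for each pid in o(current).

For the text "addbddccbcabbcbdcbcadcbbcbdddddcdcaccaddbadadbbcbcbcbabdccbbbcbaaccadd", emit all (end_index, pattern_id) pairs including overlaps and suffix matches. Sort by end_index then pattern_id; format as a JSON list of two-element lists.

Build:
Trie (insert patterns):
  0='ε' goto a→3 b→9 c→13 d→1
  1='d' goto d→2
  2='dd' goto ·  ←P0
  3='a' goto c→4
  4='ac' goto c→5
  5='acc' goto a→6
  6='acca' goto d→7
  7='accad' goto d→8
  8='accadd' goto ·  ←P1
  9='b' goto b→10
  10='bb' goto c→11
  11='bbc' goto b→12
  12='bbcb' goto ·  ←P2
  13='c' goto b→14
  14='cb' goto ·  ←P3

BFS fail/out derivation:
  fail(1) 'd': from fail(0)=0 chase 'd': 0 ⇒ 0;  out=∅∪out(0)=∅
  fail(3) 'a': from fail(0)=0 chase 'a': 0 ⇒ 0;  out=∅∪out(0)=∅
  fail(9) 'b': from fail(0)=0 chase 'b': 0 ⇒ 0;  out=∅∪out(0)=∅
  fail(13) 'c': from fail(0)=0 chase 'c': 0 ⇒ 0;  out=∅∪out(0)=∅
  fail(2) 'dd': from fail(1)=0 chase 'd': 0 ⇒ 1;  out={0}∪out(1)={0}
  fail(4) 'ac': from fail(3)=0 chase 'c': 0 ⇒ 13;  out=∅∪out(13)=∅
  fail(10) 'bb': from fail(9)=0 chase 'b': 0 ⇒ 9;  out=∅∪out(9)=∅
  fail(14) 'cb': from fail(13)=0 chase 'b': 0 ⇒ 9;  out={3}∪out(9)={3}
  fail(5) 'acc': from fail(4)=13 chase 'c': 13→0 ⇒ 13;  out=∅∪out(13)=∅
  fail(11) 'bbc': from fail(10)=9 chase 'c': 9→0 ⇒ 13;  out=∅∪out(13)=∅
  fail(6) 'acca': from fail(5)=13 chase 'a': 13→0 ⇒ 3;  out=∅∪out(3)=∅
  fail(12) 'bbcb': from fail(11)=13 chase 'b': 13 ⇒ 14;  out={2}∪out(14)={2,3}
  fail(7) 'accad': from fail(6)=3 chase 'd': 3→0 ⇒ 1;  out=∅∪out(1)=∅
  fail(8) 'accadd': from fail(7)=1 chase 'd': 1 ⇒ 2;  out={1}∪out(2)={0,1}

Text stream:
pos 0 'a': at 3
pos 1 'd': at 1 (via fail)
pos 2 'd': at 2  ** P0@[1:2]
pos 3 'b': at 9 (via fail)
pos 4 'd': at 1 (via fail)
pos 5 'd': at 2  ** P0@[4:5]
pos 6 'c': at 13 (via fail)
pos 7 'c': at 13 (via fail)
pos 8 'b': at 14  ** P3@[7:8]
pos 9 'c': at 13 (via fail)
pos 10 'a': at 3 (via fail)
pos 11 'b': at 9 (via fail)
pos 12 'b': at 10
pos 13 'c': at 11
pos 14 'b': at 12  ** P2@[11:14],P3@[13:14]
pos 15 'd': at 1 (via fail)
pos 16 'c': at 13 (via fail)
pos 17 'b': at 14  ** P3@[16:17]
pos 18 'c': at 13 (via fail)
pos 19 'a': at 3 (via fail)
pos 20 'd': at 1 (via fail)
pos 21 'c': at 13 (via fail)
pos 22 'b': at 14  ** P3@[21:22]
pos 23 'b': at 10 (via fail)
pos 24 'c': at 11
pos 25 'b': at 12  ** P2@[22:25],P3@[24:25]
pos 26 'd': at 1 (via fail)
pos 27 'd': at 2  ** P0@[26:27]
pos 28 'd': at 2 (via fail)  ** P0@[27:28]
pos 29 'd': at 2 (via fail)  ** P0@[28:29]
pos 30 'd': at 2 (via fail)  ** P0@[29:30]
pos 31 'c': at 13 (via fail)
pos 32 'd': at 1 (via fail)
pos 33 'c': at 13 (via fail)
pos 34 'a': at 3 (via fail)
pos 35 'c': at 4
pos 36 'c': at 5
pos 37 'a': at 6
pos 38 'd': at 7
pos 39 'd': at 8  ** P0@[38:39],P1@[34:39]
pos 40 'b': at 9 (via fail)
pos 41 'a': at 3 (via fail)
pos 42 'd': at 1 (via fail)
pos 43 'a': at 3 (via fail)
pos 44 'd': at 1 (via fail)
pos 45 'b': at 9 (via fail)
pos 46 'b': at 10
pos 47 'c': at 11
pos 48 'b': at 12  ** P2@[45:48],P3@[47:48]
pos 49 'c': at 13 (via fail)
pos 50 'b': at 14  ** P3@[49:50]
pos 51 'c': at 13 (via fail)
pos 52 'b': at 14  ** P3@[51:52]
pos 53 'a': at 3 (via fail)
pos 54 'b': at 9 (via fail)
pos 55 'd': at 1 (via fail)
pos 56 'c': at 13 (via fail)
pos 57 'c': at 13 (via fail)
pos 58 'b': at 14  ** P3@[57:58]
pos 59 'b': at 10 (via fail)
pos 60 'b': at 10 (via fail)
pos 61 'c': at 11
pos 62 'b': at 12  ** P2@[59:62],P3@[61:62]
pos 63 'a': at 3 (via fail)
pos 64 'a': at 3 (via fail)
pos 65 'c': at 4
pos 66 'c': at 5
pos 67 'a': at 6
pos 68 'd': at 7
pos 69 'd': at 8  ** P0@[68:69],P1@[64:69]

Result: [[2,0],[5,0],[8,3],[14,2],[14,3],[17,3],[22,3],[25,2],[25,3],[27,0],[28,0],[29,0],[30,0],[39,0],[39,1],[48,2],[48,3],[50,3],[52,3],[58,3],[62,2],[62,3],[69,0],[69,1]]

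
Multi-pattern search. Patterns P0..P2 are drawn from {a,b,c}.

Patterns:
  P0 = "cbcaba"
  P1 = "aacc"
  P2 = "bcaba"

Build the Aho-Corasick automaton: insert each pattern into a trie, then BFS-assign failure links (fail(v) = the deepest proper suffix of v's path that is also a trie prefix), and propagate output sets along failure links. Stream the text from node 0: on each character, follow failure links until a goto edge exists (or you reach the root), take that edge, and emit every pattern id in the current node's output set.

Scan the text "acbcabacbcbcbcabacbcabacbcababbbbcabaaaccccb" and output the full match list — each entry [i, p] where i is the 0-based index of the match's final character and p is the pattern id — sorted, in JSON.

Build automaton:
Trie (insert patterns):
  0='ε' goto a→7 b→11 c→1
  1='c' goto b→2
  2='cb' goto c→3
  3='cbc' goto a→4
  4='cbca' goto b→5
  5='cbcab' goto a→6
  6='cbcaba' goto ·  ←P0
  7='a' goto a→8
  8='aa' goto c→9
  9='aac' goto c→10
  10='aacc' goto ·  ←P1
  11='b' goto c→12
  12='bc' goto a→13
  13='bca' goto b→14
  14='bcab' goto a→15
  15='bcaba' goto ·  ←P2

BFS fail/out derivation:
  n1('c'): parent n0 fail=0; on 'c' 0 → fail=0;  out ∅∪∅=∅
  n7('a'): parent n0 fail=0; on 'a' 0 → fail=0;  out ∅∪∅=∅
  n11('b'): parent n0 fail=0; on 'b' 0 → fail=0;  out ∅∪∅=∅
  n2('cb'): parent n1 fail=0; on 'b' 0 → fail=11;  out ∅∪∅=∅
  n8('aa'): parent n7 fail=0; on 'a' 0 → fail=7;  out ∅∪∅=∅
  n12('bc'): parent n11 fail=0; on 'c' 0 → fail=1;  out ∅∪∅=∅
  n3('cbc'): parent n2 fail=11; on 'c' 11 → fail=12;  out ∅∪∅=∅
  n9('aac'): parent n8 fail=7; on 'c' 7→0 → fail=1;  out ∅∪∅=∅
  n13('bca'): parent n12 fail=1; on 'a' 1→0 → fail=7;  out ∅∪∅=∅
  n4('cbca'): parent n3 fail=12; on 'a' 12 → fail=13;  out ∅∪∅=∅
  n10('aacc'): parent n9 fail=1; on 'c' 1→0 → fail=1;  out {1}∪∅={1}
  n14('bcab'): parent n13 fail=7; on 'b' 7→0 → fail=11;  out ∅∪∅=∅
  n5('cbcab'): parent n4 fail=13; on 'b' 13 → fail=14;  out ∅∪∅=∅
  n15('bcaba'): parent n14 fail=11; on 'a' 11→0 → fail=7;  out {2}∪∅={2}
  n6('cbcaba'): parent n5 fail=14; on 'a' 14 → fail=15;  out {0}∪{2}={0,2}

Run:
[0] read 'a'  n0⇒n7
[1] read 'c'  n7⇒n1 (fail-walked)
[2] read 'b'  n1⇒n2
[3] read 'c'  n2⇒n3
[4] read 'a'  n3⇒n4
[5] read 'b'  n4⇒n5
[6] read 'a'  n5⇒n6  emit P0@[1:6],P2@[2:6]
[7] read 'c'  n6⇒n1 (fail-walked)
[8] read 'b'  n1⇒n2
[9] read 'c'  n2⇒n3
[10] read 'b'  n3⇒n2 (fail-walked)
[11] read 'c'  n2⇒n3
[12] read 'b'  n3⇒n2 (fail-walked)
[13] read 'c'  n2⇒n3
[14] read 'a'  n3⇒n4
[15] read 'b'  n4⇒n5
[16] read 'a'  n5⇒n6  emit P0@[11:16],P2@[12:16]
[17] read 'c'  n6⇒n1 (fail-walked)
[18] read 'b'  n1⇒n2
[19] read 'c'  n2⇒n3
[20] read 'a'  n3⇒n4
[21] read 'b'  n4⇒n5
[22] read 'a'  n5⇒n6  emit P0@[17:22],P2@[18:22]
[23] read 'c'  n6⇒n1 (fail-walked)
[24] read 'b'  n1⇒n2
[25] read 'c'  n2⇒n3
[26] read 'a'  n3⇒n4
[27] read 'b'  n4⇒n5
[28] read 'a'  n5⇒n6  emit P0@[23:28],P2@[24:28]
[29] read 'b'  n6⇒n11 (fail-walked)
[30] read 'b'  n11⇒n11 (fail-walked)
[31] read 'b'  n11⇒n11 (fail-walked)
[32] read 'b'  n11⇒n11 (fail-walked)
[33] read 'c'  n11⇒n12
[34] read 'a'  n12⇒n13
[35] read 'b'  n13⇒n14
[36] read 'a'  n14⇒n15  emit P2@[32:36]
[37] read 'a'  n15⇒n8 (fail-walked)
[38] read 'a'  n8⇒n8 (fail-walked)
[39] read 'c'  n8⇒n9
[40] read 'c'  n9⇒n10  emit P1@[37:40]
[41] read 'c'  n10⇒n1 (fail-walked)
[42] read 'c'  n1⇒n1 (fail-walked)
[43] read 'b'  n1⇒n2

All matches (sorted): [[6,0],[6,2],[16,0],[16,2],[22,0],[22,2],[28,0],[28,2],[36,2],[40,1]]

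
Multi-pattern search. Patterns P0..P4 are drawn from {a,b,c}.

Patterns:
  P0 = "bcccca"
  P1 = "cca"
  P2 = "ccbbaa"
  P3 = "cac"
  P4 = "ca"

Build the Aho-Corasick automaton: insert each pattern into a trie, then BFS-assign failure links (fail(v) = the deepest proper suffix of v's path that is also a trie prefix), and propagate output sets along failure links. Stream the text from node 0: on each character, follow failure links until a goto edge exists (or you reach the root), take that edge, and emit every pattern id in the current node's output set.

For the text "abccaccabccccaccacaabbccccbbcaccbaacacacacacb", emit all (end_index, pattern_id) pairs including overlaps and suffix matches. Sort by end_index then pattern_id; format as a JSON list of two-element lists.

Build:
Trie (insert patterns):
  0='ε' goto b→1 c→7
  1='b' goto c→2
  2='bc' goto c→3
  3='bcc' goto c→4
  4='bccc' goto c→5
  5='bcccc' goto a→6
  6='bcccca' goto ·  ←P0
  7='c' goto a→14 c→8
  8='cc' goto a→9 b→10
  9='cca' goto ·  ←P1
  10='ccb' goto b→11
  11='ccbb' goto a→12
  12='ccbba' goto a→13
  13='ccbbaa' goto ·  ←P2
  14='ca' goto c→15  ←P4
  15='cac' goto ·  ←P3

Failure links (BFS by depth):
  n1('b'): parent n0 fail=0; on 'b' 0 → fail=0;  out ∅∪∅=∅
  n7('c'): parent n0 fail=0; on 'c' 0 → fail=0;  out ∅∪∅=∅
  n2('bc'): parent n1 fail=0; on 'c' 0 → fail=7;  out ∅∪∅=∅
  n8('cc'): parent n7 fail=0; on 'c' 0 → fail=7;  out ∅∪∅=∅
  n14('ca'): parent n7 fail=0; on 'a' 0 → fail=0;  out {4}∪∅={4}
  n3('bcc'): parent n2 fail=7; on 'c' 7 → fail=8;  out ∅∪∅=∅
  n9('cca'): parent n8 fail=7; on 'a' 7 → fail=14;  out {1}∪{4}={1,4}
  n10('ccb'): parent n8 fail=7; on 'b' 7→0 → fail=1;  out ∅∪∅=∅
  n15('cac'): parent n14 fail=0; on 'c' 0 → fail=7;  out {3}∪∅={3}
  n4('bccc'): parent n3 fail=8; on 'c' 8→7 → fail=8;  out ∅∪∅=∅
  n11('ccbb'): parent n10 fail=1; on 'b' 1→0 → fail=1;  out ∅∪∅=∅
  n5('bcccc'): parent n4 fail=8; on 'c' 8→7 → fail=8;  out ∅∪∅=∅
  n12('ccbba'): parent n11 fail=1; on 'a' 1→0 → fail=0;  out ∅∪∅=∅
  n6('bcccca'): parent n5 fail=8; on 'a' 8 → fail=9;  out {0}∪{1,4}={0,1,4}
  n13('ccbbaa'): parent n12 fail=0; on 'a' 0 → fail=0;  out {2}∪∅={2}

Text stream:
[0] read 'a'  n0⇒n0
[1] read 'b'  n0⇒n1
[2] read 'c'  n1⇒n2
[3] read 'c'  n2⇒n3
[4] read 'a'  n3⇒n9 (fail-walked)  → match P1@[2:4],P4@[3:4]
[5] read 'c'  n9⇒n15 (fail-walked)  → match P3@[3:5]
[6] read 'c'  n15⇒n8 (fail-walked)
[7] read 'a'  n8⇒n9  → match P1@[5:7],P4@[6:7]
[8] read 'b'  n9⇒n1 (fail-walked)
[9] read 'c'  n1⇒n2
[10] read 'c'  n2⇒n3
[11] read 'c'  n3⇒n4
[12] read 'c'  n4⇒n5
[13] read 'a'  n5⇒n6  → match P0@[8:13],P1@[11:13],P4@[12:13]
[14] read 'c'  n6⇒n15 (fail-walked)  → match P3@[12:14]
[15] read 'c'  n15⇒n8 (fail-walked)
[16] read 'a'  n8⇒n9  → match P1@[14:16],P4@[15:16]
[17] read 'c'  n9⇒n15 (fail-walked)  → match P3@[15:17]
[18] read 'a'  n15⇒n14 (fail-walked)  → match P4@[17:18]
[19] read 'a'  n14⇒n0 (fail-walked)
[20] read 'b'  n0⇒n1
[21] read 'b'  n1⇒n1 (fail-walked)
[22] read 'c'  n1⇒n2
[23] read 'c'  n2⇒n3
[24] read 'c'  n3⇒n4
[25] read 'c'  n4⇒n5
[26] read 'b'  n5⇒n10 (fail-walked)
[27] read 'b'  n10⇒n11
[28] read 'c'  n11⇒n2 (fail-walked)
[29] read 'a'  n2⇒n14 (fail-walked)  → match P4@[28:29]
[30] read 'c'  n14⇒n15  → match P3@[28:30]
[31] read 'c'  n15⇒n8 (fail-walked)
[32] read 'b'  n8⇒n10
[33] read 'a'  n10⇒n0 (fail-walked)
[34] read 'a'  n0⇒n0
[35] read 'c'  n0⇒n7
[36] read 'a'  n7⇒n14  → match P4@[35:36]
[37] read 'c'  n14⇒n15  → match P3@[35:37]
[38] read 'a'  n15⇒n14 (fail-walked)  → match P4@[37:38]
[39] read 'c'  n14⇒n15  → match P3@[37:39]
[40] read 'a'  n15⇒n14 (fail-walked)  → match P4@[39:40]
[41] read 'c'  n14⇒n15  → match P3@[39:41]
[42] read 'a'  n15⇒n14 (fail-walked)  → match P4@[41:42]
[43] read 'c'  n14⇒n15  → match P3@[41:43]
[44] read 'b'  n15⇒n1 (fail-walked)

Matches: [[4,1],[4,4],[5,3],[7,1],[7,4],[13,0],[13,1],[13,4],[14,3],[16,1],[16,4],[17,3],[18,4],[29,4],[30,3],[36,4],[37,3],[38,4],[39,3],[40,4],[41,3],[42,4],[43,3]]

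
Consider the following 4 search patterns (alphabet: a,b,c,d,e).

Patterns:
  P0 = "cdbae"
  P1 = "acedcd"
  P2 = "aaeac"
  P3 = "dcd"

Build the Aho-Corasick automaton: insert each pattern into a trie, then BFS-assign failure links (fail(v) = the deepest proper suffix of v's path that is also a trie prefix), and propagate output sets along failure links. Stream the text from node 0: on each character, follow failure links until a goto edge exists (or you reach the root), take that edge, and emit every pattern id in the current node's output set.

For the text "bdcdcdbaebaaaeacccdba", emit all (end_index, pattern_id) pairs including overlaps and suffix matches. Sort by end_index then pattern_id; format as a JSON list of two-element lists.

Build automaton:
Trie (insert patterns):
  n0 'ε': a→6 c→1 d→16
  n1 'c': d→2
  n2 'cd': b→3
  n3 'cdb': a→4
  n4 'cdba': e→5
  n5 'cdbae': ·  [P0 ends]
  n6 'a': a→12 c→7
  n7 'ac': e→8
  n8 'ace': d→9
  n9 'aced': c→10
  n10 'acedc': d→11
  n11 'acedcd': ·  [P1 ends]
  n12 'aa': e→13
  n13 'aae': a→14
  n14 'aaea': c→15
  n15 'aaeac': ·  [P2 ends]
  n16 'd': c→17
  n17 'dc': d→18
  n18 'dcd': ·  [P3 ends]

BFS fail/out derivation:
  fail(1) 'c': from fail(0)=0 chase 'c': 0 ⇒ 0;  out=∅∪out(0)=∅
  fail(6) 'a': from fail(0)=0 chase 'a': 0 ⇒ 0;  out=∅∪out(0)=∅
  fail(16) 'd': from fail(0)=0 chase 'd': 0 ⇒ 0;  out=∅∪out(0)=∅
  fail(2) 'cd': from fail(1)=0 chase 'd': 0 ⇒ 16;  out=∅∪out(16)=∅
  fail(7) 'ac': from fail(6)=0 chase 'c': 0 ⇒ 1;  out=∅∪out(1)=∅
  fail(12) 'aa': from fail(6)=0 chase 'a': 0 ⇒ 6;  out=∅∪out(6)=∅
  fail(17) 'dc': from fail(16)=0 chase 'c': 0 ⇒ 1;  out=∅∪out(1)=∅
  fail(3) 'cdb': from fail(2)=16 chase 'b': 16→0 ⇒ 0;  out=∅∪out(0)=∅
  fail(8) 'ace': from fail(7)=1 chase 'e': 1→0 ⇒ 0;  out=∅∪out(0)=∅
  fail(13) 'aae': from fail(12)=6 chase 'e': 6→0 ⇒ 0;  out=∅∪out(0)=∅
  fail(18) 'dcd': from fail(17)=1 chase 'd': 1 ⇒ 2;  out={3}∪out(2)={3}
  fail(4) 'cdba': from fail(3)=0 chase 'a': 0 ⇒ 6;  out=∅∪out(6)=∅
  fail(9) 'aced': from fail(8)=0 chase 'd': 0 ⇒ 16;  out=∅∪out(16)=∅
  fail(14) 'aaea': from fail(13)=0 chase 'a': 0 ⇒ 6;  out=∅∪out(6)=∅
  fail(5) 'cdbae': from fail(4)=6 chase 'e': 6→0 ⇒ 0;  out={0}∪out(0)={0}
  fail(10) 'acedc': from fail(9)=16 chase 'c': 16 ⇒ 17;  out=∅∪out(17)=∅
  fail(15) 'aaeac': from fail(14)=6 chase 'c': 6 ⇒ 7;  out={2}∪out(7)={2}
  fail(11) 'acedcd': from fail(10)=17 chase 'd': 17 ⇒ 18;  out={1}∪out(18)={1,3}

Run:
[0] read 'b'  n0⇒n0
[1] read 'd'  n0⇒n16
[2] read 'c'  n16⇒n17
[3] read 'd'  n17⇒n18  → match P3@[1:3]
[4] read 'c'  n18⇒n17 (via fail)
[5] read 'd'  n17⇒n18  → match P3@[3:5]
[6] read 'b'  n18⇒n3 (via fail)
[7] read 'a'  n3⇒n4
[8] read 'e'  n4⇒n5  → match P0@[4:8]
[9] read 'b'  n5⇒n0 (via fail)
[10] read 'a'  n0⇒n6
[11] read 'a'  n6⇒n12
[12] read 'a'  n12⇒n12 (via fail)
[13] read 'e'  n12⇒n13
[14] read 'a'  n13⇒n14
[15] read 'c'  n14⇒n15  → match P2@[11:15]
[16] read 'c'  n15⇒n1 (via fail)
[17] read 'c'  n1⇒n1 (via fail)
[18] read 'd'  n1⇒n2
[19] read 'b'  n2⇒n3
[20] read 'a'  n3⇒n4

All matches (sorted): [[3,3],[5,3],[8,0],[15,2]]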